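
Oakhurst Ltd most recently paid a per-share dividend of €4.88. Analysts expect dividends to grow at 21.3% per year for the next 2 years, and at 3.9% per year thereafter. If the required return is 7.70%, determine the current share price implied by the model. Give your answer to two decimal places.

€180.94

Two-stage DDM. Project D₁…D_2 at 0.213, terminal growth 0.039, discount at r = 0.077.
D_1 = 5.9194
D_2 = 7.1803
Terminal value at t=2: TV = D_3/(r−g) = 7.4603/(0.077−0.039) = 196.3240
P₀ = 5.9194/(1+0.077)^1 + 7.1803/(1+0.077)^2 + 196.3240/(1+0.077)^2 = 180.9417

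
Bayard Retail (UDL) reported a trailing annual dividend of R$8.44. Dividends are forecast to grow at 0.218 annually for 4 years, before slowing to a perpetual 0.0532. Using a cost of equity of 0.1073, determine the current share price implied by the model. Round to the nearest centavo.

R$283.62

Two-stage DDM. Project D₁…D_4 at 0.218, terminal growth 0.0532, discount at r = 0.1073.
D_1 = 10.2799
D_2 = 12.5209
D_3 = 15.2505
D_4 = 18.5751
Terminal value at t=4: TV = D_5/(r−g) = 19.5633/(0.1073−0.0532) = 361.6140
P₀ = 10.2799/(1+0.1073)^1 + 12.5209/(1+0.1073)^2 + 15.2505/(1+0.1073)^3 + 18.5751/(1+0.1073)^4 + 361.6140/(1+0.1073)^4 = 283.6224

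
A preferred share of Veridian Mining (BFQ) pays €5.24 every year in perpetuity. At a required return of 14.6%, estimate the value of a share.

€35.89

Zero-growth DDM (perpetuity): P₀ = D/r = 5.24 / 0.146 = 35.8904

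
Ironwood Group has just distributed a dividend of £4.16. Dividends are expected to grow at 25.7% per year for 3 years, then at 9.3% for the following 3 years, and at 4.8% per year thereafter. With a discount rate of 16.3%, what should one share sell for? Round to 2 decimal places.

Three-stage DDM. Project D₁…D_6; terminal Gordon value at t=6 with g = 0.048; discount at r = 0.163.
D_1 = 5.2291
D_2 = 6.5730
D_3 = 8.2623
D_4 = 9.0307
D_5 = 9.8705
D_6 = 10.7885
TV_6 = 11.3063/(0.163−0.048) = 98.3157
P₀ = Σ Dₜ/(1+r)ᵗ + TV_6/(1+r)^6 = 68.2761

£68.28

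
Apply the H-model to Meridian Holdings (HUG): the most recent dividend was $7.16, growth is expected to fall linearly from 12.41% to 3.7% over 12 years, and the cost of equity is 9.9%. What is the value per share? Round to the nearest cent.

H-model: P₀ = D₀[(1+g_L) + H(g_S−g_L)]/(r−g_L), with H = 12/2 = 6.
P₀ = 7.16 × [(1+0.037) + 6×(0.1241−0.037)] / (0.099−0.037)
   = 7.16 × 1.5596 / 0.062 = 180.1086

$180.11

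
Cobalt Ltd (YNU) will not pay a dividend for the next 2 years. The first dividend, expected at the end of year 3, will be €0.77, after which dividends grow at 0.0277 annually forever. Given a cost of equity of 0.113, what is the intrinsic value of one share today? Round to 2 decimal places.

Deferred-dividend DDM. At t=2 the remaining stream is a growing perpetuity with first payment D_3 = 0.77.
V_2 = D_3/(r−g) = 0.77/(0.113−0.0277) = 9.0270
P₀ = V_2/(1+r)^2 = 9.0270/(1+0.113)^2 = 7.2870

€7.29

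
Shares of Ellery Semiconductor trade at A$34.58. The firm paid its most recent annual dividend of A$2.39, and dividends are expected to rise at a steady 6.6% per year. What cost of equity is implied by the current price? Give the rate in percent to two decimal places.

Rearranging the constant-growth DDM: r = D₁/P₀ + g.
D₁ = 2.39 × (1 + 0.066) = 2.5477.
r = 2.5477 / 34.58 + 0.066 = 0.07368 + 0.066 = 0.13968

13.97%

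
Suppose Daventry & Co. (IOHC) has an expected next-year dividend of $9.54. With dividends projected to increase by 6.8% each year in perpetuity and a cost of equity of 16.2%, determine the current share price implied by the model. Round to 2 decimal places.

Gordon growth model: P₀ = D₁/(r − g), with D₁ = 9.54 given directly.
P₀ = 9.5400 / (0.162 − 0.068) = 9.5400 / 0.094 = 101.4894

$101.49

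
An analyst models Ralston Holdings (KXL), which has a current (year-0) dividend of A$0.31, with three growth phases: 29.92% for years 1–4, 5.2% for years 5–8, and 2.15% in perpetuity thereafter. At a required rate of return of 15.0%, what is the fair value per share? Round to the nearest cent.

Three-stage DDM. Project D₁…D_8; terminal Gordon value at t=8 with g = 0.0215; discount at r = 0.15.
D_1 = 0.4028
D_2 = 0.5233
D_3 = 0.6798
D_4 = 0.8832
D_5 = 0.9291
D_6 = 0.9775
D_7 = 1.0283
D_8 = 1.0818
TV_8 = 1.1050/(0.15−0.0215) = 8.5993
P₀ = Σ Dₜ/(1+r)ᵗ + TV_8/(1+r)^8 = 6.1337

A$6.13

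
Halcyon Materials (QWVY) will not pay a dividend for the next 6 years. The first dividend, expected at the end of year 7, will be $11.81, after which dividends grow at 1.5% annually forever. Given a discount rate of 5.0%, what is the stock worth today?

$251.79

Deferred-dividend DDM. At t=6 the remaining stream is a growing perpetuity with first payment D_7 = 11.81.
V_6 = D_7/(r−g) = 11.81/(0.05−0.015) = 337.4286
P₀ = V_6/(1+r)^6 = 337.4286/(1+0.05)^6 = 251.7944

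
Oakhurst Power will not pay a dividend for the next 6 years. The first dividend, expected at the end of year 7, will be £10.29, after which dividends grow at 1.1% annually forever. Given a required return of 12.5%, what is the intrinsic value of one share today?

£44.52

Deferred-dividend DDM. At t=6 the remaining stream is a growing perpetuity with first payment D_7 = 10.29.
V_6 = D_7/(r−g) = 10.29/(0.125−0.011) = 90.2632
P₀ = V_6/(1+r)^6 = 90.2632/(1+0.125)^6 = 44.5241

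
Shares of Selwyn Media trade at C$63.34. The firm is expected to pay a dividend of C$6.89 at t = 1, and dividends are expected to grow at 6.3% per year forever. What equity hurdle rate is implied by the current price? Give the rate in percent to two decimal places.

17.18%

Rearranging the constant-growth DDM: r = D₁/P₀ + g.
r = 6.8900 / 63.34 + 0.063 = 0.10878 + 0.063 = 0.17178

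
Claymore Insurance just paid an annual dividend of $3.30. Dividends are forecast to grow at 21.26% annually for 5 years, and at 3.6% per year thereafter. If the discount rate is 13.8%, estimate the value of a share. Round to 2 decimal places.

Two-stage DDM. Project D₁…D_5 at 0.2126, terminal growth 0.036, discount at r = 0.138.
D_1 = 4.0016
D_2 = 4.8523
D_3 = 5.8839
D_4 = 7.1348
D_5 = 8.6517
Terminal value at t=5: TV = D_6/(r−g) = 8.9632/(0.138−0.036) = 87.8742
P₀ = 4.0016/(1+0.138)^1 + 4.8523/(1+0.138)^2 + 5.8839/(1+0.138)^3 + 7.1348/(1+0.138)^4 + 8.6517/(1+0.138)^5 + 87.8742/(1+0.138)^5 = 66.0844

$66.08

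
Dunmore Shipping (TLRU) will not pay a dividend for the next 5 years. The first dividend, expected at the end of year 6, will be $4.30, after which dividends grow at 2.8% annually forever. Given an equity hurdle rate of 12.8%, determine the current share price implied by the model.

Deferred-dividend DDM. At t=5 the remaining stream is a growing perpetuity with first payment D_6 = 4.30.
V_5 = D_6/(r−g) = 4.30/(0.128−0.028) = 43.0000
P₀ = V_5/(1+r)^5 = 43.0000/(1+0.128)^5 = 23.5463

$23.55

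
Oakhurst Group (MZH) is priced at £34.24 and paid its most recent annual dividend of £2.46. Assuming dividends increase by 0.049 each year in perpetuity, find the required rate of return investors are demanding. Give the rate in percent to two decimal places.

12.44%

Rearranging the constant-growth DDM: r = D₁/P₀ + g.
D₁ = 2.46 × (1 + 0.049) = 2.5805.
r = 2.5805 / 34.24 + 0.049 = 0.07537 + 0.049 = 0.12437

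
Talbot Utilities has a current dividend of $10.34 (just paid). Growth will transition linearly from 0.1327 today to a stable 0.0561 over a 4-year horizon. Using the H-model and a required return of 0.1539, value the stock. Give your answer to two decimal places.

$127.85

H-model: P₀ = D₀[(1+g_L) + H(g_S−g_L)]/(r−g_L), with H = 4/2 = 2.
P₀ = 10.34 × [(1+0.0561) + 2×(0.1327−0.0561)] / (0.1539−0.0561)
   = 10.34 × 1.2093 / 0.0978 = 127.8544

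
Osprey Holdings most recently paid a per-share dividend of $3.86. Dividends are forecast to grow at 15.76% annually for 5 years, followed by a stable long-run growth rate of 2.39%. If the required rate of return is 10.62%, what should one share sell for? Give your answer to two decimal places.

Two-stage DDM. Project D₁…D_5 at 0.1576, terminal growth 0.0239, discount at r = 0.1062.
D_1 = 4.4683
D_2 = 5.1725
D_3 = 5.9877
D_4 = 6.9314
D_5 = 8.0238
Terminal value at t=5: TV = D_6/(r−g) = 8.2156/(0.1062−0.0239) = 99.8246
P₀ = 4.4683/(1+0.1062)^1 + 5.1725/(1+0.1062)^2 + 5.9877/(1+0.1062)^3 + 6.9314/(1+0.1062)^4 + 8.0238/(1+0.1062)^5 + 99.8246/(1+0.1062)^5 = 82.4285

$82.43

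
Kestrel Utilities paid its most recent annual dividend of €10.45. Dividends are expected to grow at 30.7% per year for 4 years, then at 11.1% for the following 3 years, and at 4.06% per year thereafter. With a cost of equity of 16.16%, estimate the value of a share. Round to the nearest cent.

Three-stage DDM. Project D₁…D_7; terminal Gordon value at t=7 with g = 0.0406; discount at r = 0.1616.
D_1 = 13.6581
D_2 = 17.8512
D_3 = 23.3315
D_4 = 30.4943
D_5 = 33.8792
D_6 = 37.6398
D_7 = 41.8178
TV_7 = 43.5156/(0.1616−0.0406) = 359.6328
P₀ = Σ Dₜ/(1+r)ᵗ + TV_7/(1+r)^7 = 228.6452

€228.65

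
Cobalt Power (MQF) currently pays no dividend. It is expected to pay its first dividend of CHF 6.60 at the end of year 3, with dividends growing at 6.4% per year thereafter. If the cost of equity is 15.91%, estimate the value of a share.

Deferred-dividend DDM. At t=2 the remaining stream is a growing perpetuity with first payment D_3 = 6.60.
V_2 = D_3/(r−g) = 6.60/(0.1591−0.064) = 69.4006
P₀ = V_2/(1+r)^2 = 69.4006/(1+0.1591)^2 = 51.6561

CHF 51.66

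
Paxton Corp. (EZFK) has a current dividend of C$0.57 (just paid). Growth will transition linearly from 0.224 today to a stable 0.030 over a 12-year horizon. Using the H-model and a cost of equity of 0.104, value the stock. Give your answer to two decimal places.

C$16.90

H-model: P₀ = D₀[(1+g_L) + H(g_S−g_L)]/(r−g_L), with H = 12/2 = 6.
P₀ = 0.57 × [(1+0.03) + 6×(0.224−0.03)] / (0.104−0.03)
   = 0.57 × 2.1940 / 0.074 = 16.8997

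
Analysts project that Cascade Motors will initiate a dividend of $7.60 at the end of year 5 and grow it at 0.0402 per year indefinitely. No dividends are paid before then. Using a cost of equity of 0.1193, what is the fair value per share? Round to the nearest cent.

Deferred-dividend DDM. At t=4 the remaining stream is a growing perpetuity with first payment D_5 = 7.60.
V_4 = D_5/(r−g) = 7.60/(0.1193−0.0402) = 96.0809
P₀ = V_4/(1+r)^4 = 96.0809/(1+0.1193)^4 = 61.2140

$61.21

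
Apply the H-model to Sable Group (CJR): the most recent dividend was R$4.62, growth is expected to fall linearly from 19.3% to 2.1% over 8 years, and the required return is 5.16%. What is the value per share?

H-model: P₀ = D₀[(1+g_L) + H(g_S−g_L)]/(r−g_L), with H = 8/2 = 4.
P₀ = 4.62 × [(1+0.021) + 4×(0.193−0.021)] / (0.0516−0.021)
   = 4.62 × 1.7090 / 0.0306 = 258.0255

R$258.03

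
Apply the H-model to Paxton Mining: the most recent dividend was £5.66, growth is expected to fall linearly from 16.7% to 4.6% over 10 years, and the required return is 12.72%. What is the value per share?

H-model: P₀ = D₀[(1+g_L) + H(g_S−g_L)]/(r−g_L), with H = 10/2 = 5.
P₀ = 5.66 × [(1+0.046) + 5×(0.167−0.046)] / (0.1272−0.046)
   = 5.66 × 1.6510 / 0.0812 = 115.0820

£115.08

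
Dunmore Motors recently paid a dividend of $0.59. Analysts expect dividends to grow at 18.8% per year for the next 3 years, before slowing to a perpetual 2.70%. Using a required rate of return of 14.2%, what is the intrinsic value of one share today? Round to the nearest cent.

$7.85

Two-stage DDM. Project D₁…D_3 at 0.188, terminal growth 0.027, discount at r = 0.142.
D_1 = 0.7009
D_2 = 0.8327
D_3 = 0.9892
Terminal value at t=3: TV = D_4/(r−g) = 1.0159/(0.142−0.027) = 8.8343
P₀ = 0.7009/(1+0.142)^1 + 0.8327/(1+0.142)^2 + 0.9892/(1+0.142)^3 + 8.8343/(1+0.142)^3 = 7.8481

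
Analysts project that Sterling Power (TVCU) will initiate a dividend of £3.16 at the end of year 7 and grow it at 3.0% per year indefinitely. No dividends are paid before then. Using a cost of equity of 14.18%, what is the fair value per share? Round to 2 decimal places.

£12.76

Deferred-dividend DDM. At t=6 the remaining stream is a growing perpetuity with first payment D_7 = 3.16.
V_6 = D_7/(r−g) = 3.16/(0.1418−0.03) = 28.2648
P₀ = V_6/(1+r)^6 = 28.2648/(1+0.1418)^6 = 12.7557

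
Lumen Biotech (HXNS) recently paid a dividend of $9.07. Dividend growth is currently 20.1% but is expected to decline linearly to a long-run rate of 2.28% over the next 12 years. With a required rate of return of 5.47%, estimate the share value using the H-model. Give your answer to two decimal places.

H-model: P₀ = D₀[(1+g_L) + H(g_S−g_L)]/(r−g_L), with H = 12/2 = 6.
P₀ = 9.07 × [(1+0.0228) + 6×(0.201−0.0228)] / (0.0547−0.0228)
   = 9.07 × 2.0920 / 0.0319 = 594.8100

$594.81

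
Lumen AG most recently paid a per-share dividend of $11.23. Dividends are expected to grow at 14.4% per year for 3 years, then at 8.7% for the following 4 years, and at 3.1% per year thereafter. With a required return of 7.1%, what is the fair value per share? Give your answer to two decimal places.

Three-stage DDM. Project D₁…D_7; terminal Gordon value at t=7 with g = 0.031; discount at r = 0.071.
D_1 = 12.8471
D_2 = 14.6971
D_3 = 16.8135
D_4 = 18.2763
D_5 = 19.8663
D_6 = 21.5947
D_7 = 23.4734
TV_7 = 24.2011/(0.071−0.031) = 605.0269
P₀ = Σ Dₜ/(1+r)ᵗ + TV_7/(1+r)^7 = 469.6406

$469.64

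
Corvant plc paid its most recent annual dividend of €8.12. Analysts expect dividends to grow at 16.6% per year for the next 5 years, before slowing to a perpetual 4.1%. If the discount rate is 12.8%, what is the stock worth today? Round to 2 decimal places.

Two-stage DDM. Project D₁…D_5 at 0.166, terminal growth 0.041, discount at r = 0.128.
D_1 = 9.4679
D_2 = 11.0396
D_3 = 12.8722
D_4 = 15.0089
D_5 = 17.5004
Terminal value at t=5: TV = D_6/(r−g) = 18.2180/(0.128−0.041) = 209.4017
P₀ = 9.4679/(1+0.128)^1 + 11.0396/(1+0.128)^2 + 12.8722/(1+0.128)^3 + 15.0089/(1+0.128)^4 + 17.5004/(1+0.128)^5 + 209.4017/(1+0.128)^5 = 159.5582

€159.56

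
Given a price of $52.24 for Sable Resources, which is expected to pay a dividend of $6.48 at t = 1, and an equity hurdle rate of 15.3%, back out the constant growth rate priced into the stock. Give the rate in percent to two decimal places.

2.90%

From P₀ = D₁/(r − g), the implied growth is g = r − D₁/P₀.
g = 0.153 − 6.48/52.24 = 0.153 − 0.12404 = 0.02896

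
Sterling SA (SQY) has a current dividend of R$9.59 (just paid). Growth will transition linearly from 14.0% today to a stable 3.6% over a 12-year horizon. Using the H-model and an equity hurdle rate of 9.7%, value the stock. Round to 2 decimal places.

R$260.97

H-model: P₀ = D₀[(1+g_L) + H(g_S−g_L)]/(r−g_L), with H = 12/2 = 6.
P₀ = 9.59 × [(1+0.036) + 6×(0.14−0.036)] / (0.097−0.036)
   = 9.59 × 1.6600 / 0.061 = 260.9738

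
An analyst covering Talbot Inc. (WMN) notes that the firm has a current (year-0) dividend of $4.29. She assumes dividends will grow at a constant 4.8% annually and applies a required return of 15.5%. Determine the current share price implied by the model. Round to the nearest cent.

Gordon growth model: P₀ = D₁/(r − g). D₁ = 4.29 × (1 + 0.048) = 4.4959.
P₀ = 4.4959 / (0.155 − 0.048) = 4.4959 / 0.107 = 42.0179

$42.02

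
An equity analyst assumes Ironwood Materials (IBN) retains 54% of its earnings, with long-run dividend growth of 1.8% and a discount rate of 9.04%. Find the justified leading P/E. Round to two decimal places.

Payout ratio b = 1 − 0.54 = 0.46.
Justified leading P/E = b/(r−g) = 0.46/(0.0904−0.018) = 6.3536

6.35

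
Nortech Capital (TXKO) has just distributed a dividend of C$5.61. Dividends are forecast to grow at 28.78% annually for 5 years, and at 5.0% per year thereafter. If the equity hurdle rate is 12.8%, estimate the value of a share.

C$188.95

Two-stage DDM. Project D₁…D_5 at 0.2878, terminal growth 0.05, discount at r = 0.128.
D_1 = 7.2246
D_2 = 9.3038
D_3 = 11.9814
D_4 = 15.4297
D_5 = 19.8703
Terminal value at t=5: TV = D_6/(r−g) = 20.8638/(0.128−0.05) = 267.4851
P₀ = 7.2246/(1+0.128)^1 + 9.3038/(1+0.128)^2 + 11.9814/(1+0.128)^3 + 15.4297/(1+0.128)^4 + 19.8703/(1+0.128)^5 + 267.4851/(1+0.128)^5 = 188.9480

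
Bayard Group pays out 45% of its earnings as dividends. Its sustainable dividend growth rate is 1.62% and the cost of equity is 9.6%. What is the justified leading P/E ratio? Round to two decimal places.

5.64

Justified leading P/E = b/(r−g) = 0.45/(0.096−0.0162) = 5.6391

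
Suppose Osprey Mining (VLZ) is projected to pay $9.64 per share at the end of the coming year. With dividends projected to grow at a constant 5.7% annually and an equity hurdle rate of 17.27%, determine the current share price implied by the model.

$83.32

Gordon growth model: P₀ = D₁/(r − g), with D₁ = 9.64 given directly.
P₀ = 9.6400 / (0.1727 − 0.057) = 9.6400 / 0.1157 = 83.3189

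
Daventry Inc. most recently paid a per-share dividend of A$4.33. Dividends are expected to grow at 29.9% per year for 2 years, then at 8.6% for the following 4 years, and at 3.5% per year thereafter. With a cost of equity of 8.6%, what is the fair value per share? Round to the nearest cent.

A$161.88

Three-stage DDM. Project D₁…D_6; terminal Gordon value at t=6 with g = 0.035; discount at r = 0.086.
D_1 = 5.6247
D_2 = 7.3064
D_3 = 7.9348
D_4 = 8.6172
D_5 = 9.3583
D_6 = 10.1631
TV_6 = 10.5188/(0.086−0.035) = 206.2508
P₀ = Σ Dₜ/(1+r)ᵗ + TV_6/(1+r)^6 = 161.8782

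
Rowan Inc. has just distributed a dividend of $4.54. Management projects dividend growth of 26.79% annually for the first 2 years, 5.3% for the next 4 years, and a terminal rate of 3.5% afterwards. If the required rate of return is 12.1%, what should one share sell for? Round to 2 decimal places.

Three-stage DDM. Project D₁…D_6; terminal Gordon value at t=6 with g = 0.035; discount at r = 0.121.
D_1 = 5.7563
D_2 = 7.2984
D_3 = 7.6852
D_4 = 8.0925
D_5 = 8.5214
D_6 = 8.9730
TV_6 = 9.2871/(0.121−0.035) = 107.9894
P₀ = Σ Dₜ/(1+r)ᵗ + TV_6/(1+r)^6 = 85.2770

$85.28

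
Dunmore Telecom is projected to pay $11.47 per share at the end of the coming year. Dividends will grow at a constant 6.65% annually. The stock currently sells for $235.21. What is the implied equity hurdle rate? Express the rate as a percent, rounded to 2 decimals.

Rearranging the constant-growth DDM: r = D₁/P₀ + g.
r = 11.4700 / 235.21 + 0.0665 = 0.04876 + 0.0665 = 0.11526

11.53%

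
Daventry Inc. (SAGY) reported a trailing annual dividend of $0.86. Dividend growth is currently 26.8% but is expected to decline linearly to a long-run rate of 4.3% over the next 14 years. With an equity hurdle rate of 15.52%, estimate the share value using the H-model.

H-model: P₀ = D₀[(1+g_L) + H(g_S−g_L)]/(r−g_L), with H = 14/2 = 7.
P₀ = 0.86 × [(1+0.043) + 7×(0.268−0.043)] / (0.1552−0.043)
   = 0.86 × 2.6180 / 0.1122 = 20.0667

$20.07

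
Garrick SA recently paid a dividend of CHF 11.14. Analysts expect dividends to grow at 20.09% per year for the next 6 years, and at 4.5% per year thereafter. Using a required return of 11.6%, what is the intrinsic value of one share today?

Two-stage DDM. Project D₁…D_6 at 0.2009, terminal growth 0.045, discount at r = 0.116.
D_1 = 13.3780
D_2 = 16.0657
D_3 = 19.2933
D_4 = 23.1693
D_5 = 27.8240
D_6 = 33.4138
Terminal value at t=6: TV = D_7/(r−g) = 34.9175/(0.116−0.045) = 491.7951
P₀ = 13.3780/(1+0.116)^1 + 16.0657/(1+0.116)^2 + 19.2933/(1+0.116)^3 + 23.1693/(1+0.116)^4 + 27.8240/(1+0.116)^5 + 33.4138/(1+0.116)^6 + 491.7951/(1+0.116)^6 = 341.6385

CHF 341.64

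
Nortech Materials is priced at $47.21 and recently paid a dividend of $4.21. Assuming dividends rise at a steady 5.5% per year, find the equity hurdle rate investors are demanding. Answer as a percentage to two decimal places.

Rearranging the constant-growth DDM: r = D₁/P₀ + g.
D₁ = 4.21 × (1 + 0.055) = 4.4415.
r = 4.4415 / 47.21 + 0.055 = 0.09408 + 0.055 = 0.14908

14.91%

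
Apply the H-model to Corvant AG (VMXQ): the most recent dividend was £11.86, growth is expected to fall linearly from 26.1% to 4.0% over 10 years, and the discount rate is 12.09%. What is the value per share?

H-model: P₀ = D₀[(1+g_L) + H(g_S−g_L)]/(r−g_L), with H = 10/2 = 5.
P₀ = 11.86 × [(1+0.04) + 5×(0.261−0.04)] / (0.1209−0.04)
   = 11.86 × 2.1450 / 0.0809 = 314.4586

£314.46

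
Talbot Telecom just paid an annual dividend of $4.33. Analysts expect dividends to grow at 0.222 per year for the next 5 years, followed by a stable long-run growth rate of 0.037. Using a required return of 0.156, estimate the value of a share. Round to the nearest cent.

$75.46

Two-stage DDM. Project D₁…D_5 at 0.222, terminal growth 0.037, discount at r = 0.156.
D_1 = 5.2913
D_2 = 6.4659
D_3 = 7.9014
D_4 = 9.6555
D_5 = 11.7990
Terminal value at t=5: TV = D_6/(r−g) = 12.2355/(0.156−0.037) = 102.8196
P₀ = 5.2913/(1+0.156)^1 + 6.4659/(1+0.156)^2 + 7.9014/(1+0.156)^3 + 9.6555/(1+0.156)^4 + 11.7990/(1+0.156)^5 + 102.8196/(1+0.156)^5 = 75.4594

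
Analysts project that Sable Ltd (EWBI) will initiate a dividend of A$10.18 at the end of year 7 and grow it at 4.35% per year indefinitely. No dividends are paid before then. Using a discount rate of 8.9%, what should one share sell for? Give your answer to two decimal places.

A$134.14

Deferred-dividend DDM. At t=6 the remaining stream is a growing perpetuity with first payment D_7 = 10.18.
V_6 = D_7/(r−g) = 10.18/(0.089−0.0435) = 223.7363
P₀ = V_6/(1+r)^6 = 223.7363/(1+0.089)^6 = 134.1433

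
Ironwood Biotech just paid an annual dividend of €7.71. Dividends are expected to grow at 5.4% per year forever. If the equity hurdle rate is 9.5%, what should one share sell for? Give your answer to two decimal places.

Gordon growth model: P₀ = D₁/(r − g). D₁ = 7.71 × (1 + 0.054) = 8.1263.
P₀ = 8.1263 / (0.095 − 0.054) = 8.1263 / 0.041 = 198.2034

€198.20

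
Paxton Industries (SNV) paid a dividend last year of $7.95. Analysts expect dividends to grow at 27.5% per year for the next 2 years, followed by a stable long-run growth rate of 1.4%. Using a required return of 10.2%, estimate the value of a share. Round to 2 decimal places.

Two-stage DDM. Project D₁…D_2 at 0.275, terminal growth 0.014, discount at r = 0.102.
D_1 = 10.1362
D_2 = 12.9237
Terminal value at t=2: TV = D_3/(r−g) = 13.1047/(0.102−0.014) = 148.9165
P₀ = 10.1362/(1+0.102)^1 + 12.9237/(1+0.102)^2 + 148.9165/(1+0.102)^2 = 142.4652

$142.47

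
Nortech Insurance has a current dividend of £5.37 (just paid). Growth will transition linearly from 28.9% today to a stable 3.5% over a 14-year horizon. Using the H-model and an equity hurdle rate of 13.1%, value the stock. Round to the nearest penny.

£157.35

H-model: P₀ = D₀[(1+g_L) + H(g_S−g_L)]/(r−g_L), with H = 14/2 = 7.
P₀ = 5.37 × [(1+0.035) + 7×(0.289−0.035)] / (0.131−0.035)
   = 5.37 × 2.8130 / 0.096 = 157.3522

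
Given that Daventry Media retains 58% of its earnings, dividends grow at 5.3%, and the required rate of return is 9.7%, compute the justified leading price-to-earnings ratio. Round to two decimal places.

Payout ratio b = 1 − 0.58 = 0.42.
Justified leading P/E = b/(r−g) = 0.42/(0.097−0.053) = 9.5455

9.55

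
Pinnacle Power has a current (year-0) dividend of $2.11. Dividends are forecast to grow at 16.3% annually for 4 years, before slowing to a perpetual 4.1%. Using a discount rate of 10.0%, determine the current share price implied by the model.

$56.24

Two-stage DDM. Project D₁…D_4 at 0.163, terminal growth 0.041, discount at r = 0.1.
D_1 = 2.4539
D_2 = 2.8539
D_3 = 3.3191
D_4 = 3.8601
Terminal value at t=4: TV = D_5/(r−g) = 4.0184/(0.1−0.041) = 68.1083
P₀ = 2.4539/(1+0.1)^1 + 2.8539/(1+0.1)^2 + 3.3191/(1+0.1)^3 + 3.8601/(1+0.1)^4 + 68.1083/(1+0.1)^4 = 56.2386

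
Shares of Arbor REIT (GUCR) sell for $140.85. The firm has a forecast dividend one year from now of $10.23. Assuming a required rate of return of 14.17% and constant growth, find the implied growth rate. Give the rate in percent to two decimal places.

From P₀ = D₁/(r − g), the implied growth is g = r − D₁/P₀.
g = 0.1417 − 10.23/140.85 = 0.1417 − 0.07263 = 0.06907

6.91%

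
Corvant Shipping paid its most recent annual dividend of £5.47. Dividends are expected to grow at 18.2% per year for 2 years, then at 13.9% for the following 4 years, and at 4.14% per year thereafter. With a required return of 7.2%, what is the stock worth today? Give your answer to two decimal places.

Three-stage DDM. Project D₁…D_6; terminal Gordon value at t=6 with g = 0.0414; discount at r = 0.072.
D_1 = 6.4655
D_2 = 7.6423
D_3 = 8.7045
D_4 = 9.9145
D_5 = 11.2926
D_6 = 12.8623
TV_6 = 13.3948/(0.072−0.0414) = 437.7371
P₀ = Σ Dₜ/(1+r)ᵗ + TV_6/(1+r)^6 = 332.1393

£332.14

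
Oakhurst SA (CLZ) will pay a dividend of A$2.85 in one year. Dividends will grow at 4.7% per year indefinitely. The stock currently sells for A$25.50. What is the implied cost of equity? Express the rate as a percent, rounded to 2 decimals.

Rearranging the constant-growth DDM: r = D₁/P₀ + g.
r = 2.8500 / 25.50 + 0.047 = 0.11176 + 0.047 = 0.15876

15.88%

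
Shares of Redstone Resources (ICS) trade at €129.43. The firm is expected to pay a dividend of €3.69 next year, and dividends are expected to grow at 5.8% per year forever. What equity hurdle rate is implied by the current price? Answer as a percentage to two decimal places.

8.65%

Rearranging the constant-growth DDM: r = D₁/P₀ + g.
r = 3.6900 / 129.43 + 0.058 = 0.02851 + 0.058 = 0.08651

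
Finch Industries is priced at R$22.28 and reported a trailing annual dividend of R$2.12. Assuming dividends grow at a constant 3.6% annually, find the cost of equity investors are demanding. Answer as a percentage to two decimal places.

13.46%

Rearranging the constant-growth DDM: r = D₁/P₀ + g.
D₁ = 2.12 × (1 + 0.036) = 2.1963.
r = 2.1963 / 22.28 + 0.036 = 0.09858 + 0.036 = 0.13458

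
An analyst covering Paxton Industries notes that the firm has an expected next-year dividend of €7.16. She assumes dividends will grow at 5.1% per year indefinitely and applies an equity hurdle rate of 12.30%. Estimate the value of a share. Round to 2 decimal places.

Gordon growth model: P₀ = D₁/(r − g), with D₁ = 7.16 given directly.
P₀ = 7.1600 / (0.123 − 0.051) = 7.1600 / 0.072 = 99.4444

€99.44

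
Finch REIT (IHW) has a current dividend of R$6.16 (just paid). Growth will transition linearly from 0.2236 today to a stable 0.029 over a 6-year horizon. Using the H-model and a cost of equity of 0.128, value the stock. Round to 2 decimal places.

H-model: P₀ = D₀[(1+g_L) + H(g_S−g_L)]/(r−g_L), with H = 6/2 = 3.
P₀ = 6.16 × [(1+0.029) + 3×(0.2236−0.029)] / (0.128−0.029)
   = 6.16 × 1.6128 / 0.099 = 100.3520

R$100.35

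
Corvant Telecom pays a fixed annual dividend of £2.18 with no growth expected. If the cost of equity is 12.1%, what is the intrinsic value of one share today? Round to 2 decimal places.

£18.02

Zero-growth DDM (perpetuity): P₀ = D/r = 2.18 / 0.121 = 18.0165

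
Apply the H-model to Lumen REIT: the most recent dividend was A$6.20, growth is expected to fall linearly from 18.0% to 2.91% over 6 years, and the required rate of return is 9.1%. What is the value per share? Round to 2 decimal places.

A$148.42

H-model: P₀ = D₀[(1+g_L) + H(g_S−g_L)]/(r−g_L), with H = 6/2 = 3.
P₀ = 6.20 × [(1+0.0291) + 3×(0.18−0.0291)] / (0.091−0.0291)
   = 6.20 × 1.4818 / 0.0619 = 148.4194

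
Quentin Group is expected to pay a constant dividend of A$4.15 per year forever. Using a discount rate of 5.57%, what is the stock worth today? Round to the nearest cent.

A$74.51

Zero-growth DDM (perpetuity): P₀ = D/r = 4.15 / 0.0557 = 74.5063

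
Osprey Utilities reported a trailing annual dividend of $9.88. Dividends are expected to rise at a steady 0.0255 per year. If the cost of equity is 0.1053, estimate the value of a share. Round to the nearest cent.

$126.97

Gordon growth model: P₀ = D₁/(r − g). D₁ = 9.88 × (1 + 0.0255) = 10.1319.
P₀ = 10.1319 / (0.1053 − 0.0255) = 10.1319 / 0.0798 = 126.9667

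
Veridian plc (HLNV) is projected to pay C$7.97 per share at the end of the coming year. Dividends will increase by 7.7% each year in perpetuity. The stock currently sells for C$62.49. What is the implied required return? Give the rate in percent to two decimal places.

20.45%

Rearranging the constant-growth DDM: r = D₁/P₀ + g.
r = 7.9700 / 62.49 + 0.077 = 0.12754 + 0.077 = 0.20454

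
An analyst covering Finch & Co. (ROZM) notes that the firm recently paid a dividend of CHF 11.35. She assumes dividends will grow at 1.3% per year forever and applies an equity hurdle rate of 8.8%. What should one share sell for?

Gordon growth model: P₀ = D₁/(r − g). D₁ = 11.35 × (1 + 0.013) = 11.4975.
P₀ = 11.4975 / (0.088 − 0.013) = 11.4975 / 0.075 = 153.3007

CHF 153.30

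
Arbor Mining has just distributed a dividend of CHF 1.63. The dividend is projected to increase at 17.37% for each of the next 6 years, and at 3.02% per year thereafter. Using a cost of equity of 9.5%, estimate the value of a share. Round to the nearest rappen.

Two-stage DDM. Project D₁…D_6 at 0.1737, terminal growth 0.0302, discount at r = 0.095.
D_1 = 1.9131
D_2 = 2.2454
D_3 = 2.6355
D_4 = 3.0933
D_5 = 3.6306
D_6 = 4.2612
Terminal value at t=6: TV = D_7/(r−g) = 4.3899/(0.095−0.0302) = 67.7449
P₀ = 1.9131/(1+0.095)^1 + 2.2454/(1+0.095)^2 + 2.6355/(1+0.095)^3 + 3.0933/(1+0.095)^4 + 3.6306/(1+0.095)^5 + 4.2612/(1+0.095)^6 + 67.7449/(1+0.095)^6 = 51.8570

CHF 51.86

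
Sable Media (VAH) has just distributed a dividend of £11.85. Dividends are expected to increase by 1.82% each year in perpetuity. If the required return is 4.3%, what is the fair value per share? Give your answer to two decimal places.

£486.52

Gordon growth model: P₀ = D₁/(r − g). D₁ = 11.85 × (1 + 0.0182) = 12.0657.
P₀ = 12.0657 / (0.043 − 0.0182) = 12.0657 / 0.0248 = 486.5190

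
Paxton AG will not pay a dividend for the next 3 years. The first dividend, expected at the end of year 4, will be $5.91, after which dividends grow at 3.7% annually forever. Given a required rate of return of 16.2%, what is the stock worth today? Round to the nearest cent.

Deferred-dividend DDM. At t=3 the remaining stream is a growing perpetuity with first payment D_4 = 5.91.
V_3 = D_4/(r−g) = 5.91/(0.162−0.037) = 47.2800
P₀ = V_3/(1+r)^3 = 47.2800/(1+0.162)^3 = 30.1342

$30.13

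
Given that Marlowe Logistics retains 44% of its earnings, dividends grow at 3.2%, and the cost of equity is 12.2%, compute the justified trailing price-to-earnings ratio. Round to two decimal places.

6.42

Payout ratio b = 1 − 0.44 = 0.56.
Justified trailing P/E = b(1+g)/(r−g) = 0.56×(1+0.032)/(0.122−0.032) = 6.4213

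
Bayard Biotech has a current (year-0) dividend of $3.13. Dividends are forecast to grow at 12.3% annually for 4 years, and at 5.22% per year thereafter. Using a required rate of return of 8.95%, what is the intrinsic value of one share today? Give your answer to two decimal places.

Two-stage DDM. Project D₁…D_4 at 0.123, terminal growth 0.0522, discount at r = 0.0895.
D_1 = 3.5150
D_2 = 3.9473
D_3 = 4.4329
D_4 = 4.9781
Terminal value at t=4: TV = D_5/(r−g) = 5.2380/(0.0895−0.0522) = 140.4277
P₀ = 3.5150/(1+0.0895)^1 + 3.9473/(1+0.0895)^2 + 4.4329/(1+0.0895)^3 + 4.9781/(1+0.0895)^4 + 140.4277/(1+0.0895)^4 = 113.1777

$113.18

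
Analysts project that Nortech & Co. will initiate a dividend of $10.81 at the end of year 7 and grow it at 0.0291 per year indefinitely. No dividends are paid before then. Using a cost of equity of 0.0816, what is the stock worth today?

Deferred-dividend DDM. At t=6 the remaining stream is a growing perpetuity with first payment D_7 = 10.81.
V_6 = D_7/(r−g) = 10.81/(0.0816−0.0291) = 205.9048
P₀ = V_6/(1+r)^6 = 205.9048/(1+0.0816)^6 = 128.6075

$128.61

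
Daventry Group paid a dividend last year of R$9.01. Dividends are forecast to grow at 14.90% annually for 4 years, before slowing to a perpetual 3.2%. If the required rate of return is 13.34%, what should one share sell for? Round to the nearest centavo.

Two-stage DDM. Project D₁…D_4 at 0.149, terminal growth 0.032, discount at r = 0.1334.
D_1 = 10.3525
D_2 = 11.8950
D_3 = 13.6674
D_4 = 15.7038
Terminal value at t=4: TV = D_5/(r−g) = 16.2063/(0.1334−0.032) = 159.8257
P₀ = 10.3525/(1+0.1334)^1 + 11.8950/(1+0.1334)^2 + 13.6674/(1+0.1334)^3 + 15.7038/(1+0.1334)^4 + 159.8257/(1+0.1334)^4 = 134.1505

R$134.15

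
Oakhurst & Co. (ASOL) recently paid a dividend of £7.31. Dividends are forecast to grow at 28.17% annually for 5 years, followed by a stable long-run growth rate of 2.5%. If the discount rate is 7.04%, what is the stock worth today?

Two-stage DDM. Project D₁…D_5 at 0.2817, terminal growth 0.025, discount at r = 0.0704.
D_1 = 9.3692
D_2 = 12.0085
D_3 = 15.3913
D_4 = 19.7271
D_5 = 25.2842
Terminal value at t=5: TV = D_6/(r−g) = 25.9163/(0.0704−0.025) = 570.8438
P₀ = 9.3692/(1+0.0704)^1 + 12.0085/(1+0.0704)^2 + 15.3913/(1+0.0704)^3 + 19.7271/(1+0.0704)^4 + 25.2842/(1+0.0704)^5 + 570.8438/(1+0.0704)^5 = 471.0484

£471.05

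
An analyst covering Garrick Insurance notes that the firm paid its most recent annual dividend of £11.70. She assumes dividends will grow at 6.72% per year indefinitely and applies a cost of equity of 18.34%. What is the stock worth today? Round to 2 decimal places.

£107.45

Gordon growth model: P₀ = D₁/(r − g). D₁ = 11.70 × (1 + 0.0672) = 12.4862.
P₀ = 12.4862 / (0.1834 − 0.0672) = 12.4862 / 0.1162 = 107.4547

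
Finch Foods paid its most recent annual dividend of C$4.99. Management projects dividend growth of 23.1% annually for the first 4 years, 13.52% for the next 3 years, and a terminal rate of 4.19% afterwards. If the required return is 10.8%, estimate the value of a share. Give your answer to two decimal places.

C$178.98

Three-stage DDM. Project D₁…D_7; terminal Gordon value at t=7 with g = 0.0419; discount at r = 0.108.
D_1 = 6.1427
D_2 = 7.5617
D_3 = 9.3084
D_4 = 11.4586
D_5 = 13.0078
D_6 = 14.7665
D_7 = 16.7629
TV_7 = 17.4653/(0.108−0.0419) = 264.2254
P₀ = Σ Dₜ/(1+r)ᵗ + TV_7/(1+r)^7 = 178.9791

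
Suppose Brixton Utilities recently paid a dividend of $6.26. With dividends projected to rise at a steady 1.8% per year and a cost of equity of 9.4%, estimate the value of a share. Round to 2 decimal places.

Gordon growth model: P₀ = D₁/(r − g). D₁ = 6.26 × (1 + 0.018) = 6.3727.
P₀ = 6.3727 / (0.094 − 0.018) = 6.3727 / 0.076 = 83.8511

$83.85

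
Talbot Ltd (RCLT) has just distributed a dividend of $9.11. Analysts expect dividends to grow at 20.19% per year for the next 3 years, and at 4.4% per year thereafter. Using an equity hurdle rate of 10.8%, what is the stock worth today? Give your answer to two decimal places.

Two-stage DDM. Project D₁…D_3 at 0.2019, terminal growth 0.044, discount at r = 0.108.
D_1 = 10.9493
D_2 = 13.1600
D_3 = 15.8170
Terminal value at t=3: TV = D_4/(r−g) = 16.5129/(0.108−0.044) = 258.0144
P₀ = 10.9493/(1+0.108)^1 + 13.1600/(1+0.108)^2 + 15.8170/(1+0.108)^3 + 258.0144/(1+0.108)^3 = 221.9109

$221.91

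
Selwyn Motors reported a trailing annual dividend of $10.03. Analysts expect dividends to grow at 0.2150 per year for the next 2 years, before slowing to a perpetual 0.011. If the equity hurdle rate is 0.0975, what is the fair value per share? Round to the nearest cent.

$167.07

Two-stage DDM. Project D₁…D_2 at 0.215, terminal growth 0.011, discount at r = 0.0975.
D_1 = 12.1865
D_2 = 14.8065
Terminal value at t=2: TV = D_3/(r−g) = 14.9694/(0.0975−0.011) = 173.0567
P₀ = 12.1865/(1+0.0975)^1 + 14.8065/(1+0.0975)^2 + 173.0567/(1+0.0975)^2 = 167.0709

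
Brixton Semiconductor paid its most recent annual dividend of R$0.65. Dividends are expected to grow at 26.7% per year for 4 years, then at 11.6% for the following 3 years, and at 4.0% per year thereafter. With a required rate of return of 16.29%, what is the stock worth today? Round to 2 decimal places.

R$12.62

Three-stage DDM. Project D₁…D_7; terminal Gordon value at t=7 with g = 0.04; discount at r = 0.1629.
D_1 = 0.8236
D_2 = 1.0434
D_3 = 1.3220
D_4 = 1.6750
D_5 = 1.8693
D_6 = 2.0862
D_7 = 2.3282
TV_7 = 2.4213/(0.1629−0.04) = 19.7013
P₀ = Σ Dₜ/(1+r)ᵗ + TV_7/(1+r)^7 = 12.6184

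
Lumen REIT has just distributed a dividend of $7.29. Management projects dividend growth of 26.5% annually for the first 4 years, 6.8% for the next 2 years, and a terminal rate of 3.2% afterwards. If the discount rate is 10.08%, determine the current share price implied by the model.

$245.59

Three-stage DDM. Project D₁…D_6; terminal Gordon value at t=6 with g = 0.032; discount at r = 0.1008.
D_1 = 9.2219
D_2 = 11.6656
D_3 = 14.7570
D_4 = 18.6676
D_5 = 19.9370
D_6 = 21.2928
TV_6 = 21.9741/(0.1008−0.032) = 319.3915
P₀ = Σ Dₜ/(1+r)ᵗ + TV_6/(1+r)^6 = 245.5855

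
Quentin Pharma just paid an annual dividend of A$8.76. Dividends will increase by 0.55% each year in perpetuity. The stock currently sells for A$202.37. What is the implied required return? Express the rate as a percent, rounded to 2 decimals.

Rearranging the constant-growth DDM: r = D₁/P₀ + g.
D₁ = 8.76 × (1 + 0.0055) = 8.8082.
r = 8.8082 / 202.37 + 0.0055 = 0.04353 + 0.0055 = 0.04903

4.90%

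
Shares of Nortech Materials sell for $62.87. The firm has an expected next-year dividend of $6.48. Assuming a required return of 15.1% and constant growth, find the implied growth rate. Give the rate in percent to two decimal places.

From P₀ = D₁/(r − g), the implied growth is g = r − D₁/P₀.
g = 0.151 − 6.48/62.87 = 0.151 − 0.10307 = 0.04793

4.79%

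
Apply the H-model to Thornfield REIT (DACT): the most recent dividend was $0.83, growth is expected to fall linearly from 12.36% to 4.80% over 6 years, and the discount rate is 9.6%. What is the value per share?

H-model: P₀ = D₀[(1+g_L) + H(g_S−g_L)]/(r−g_L), with H = 6/2 = 3.
P₀ = 0.83 × [(1+0.048) + 3×(0.1236−0.048)] / (0.096−0.048)
   = 0.83 × 1.2748 / 0.048 = 22.0434

$22.04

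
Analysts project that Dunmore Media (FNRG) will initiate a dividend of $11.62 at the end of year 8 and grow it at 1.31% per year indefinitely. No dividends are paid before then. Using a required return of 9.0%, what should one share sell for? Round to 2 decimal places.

Deferred-dividend DDM. At t=7 the remaining stream is a growing perpetuity with first payment D_8 = 11.62.
V_7 = D_8/(r−g) = 11.62/(0.09−0.0131) = 151.1053
P₀ = V_7/(1+r)^7 = 151.1053/(1+0.09)^7 = 82.6598

$82.66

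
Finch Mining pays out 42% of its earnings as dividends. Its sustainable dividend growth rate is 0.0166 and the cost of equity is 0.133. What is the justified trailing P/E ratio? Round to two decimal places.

Justified trailing P/E = b(1+g)/(r−g) = 0.42×(1+0.0166)/(0.133−0.0166) = 3.6681

3.67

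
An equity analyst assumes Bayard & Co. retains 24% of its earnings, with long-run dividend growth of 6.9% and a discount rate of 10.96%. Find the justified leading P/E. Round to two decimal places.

18.72

Payout ratio b = 1 − 0.24 = 0.76.
Justified leading P/E = b/(r−g) = 0.76/(0.1096−0.069) = 18.7192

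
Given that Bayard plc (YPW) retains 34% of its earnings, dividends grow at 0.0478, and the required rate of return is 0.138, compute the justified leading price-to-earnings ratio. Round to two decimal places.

7.32

Payout ratio b = 1 − 0.34 = 0.66.
Justified leading P/E = b/(r−g) = 0.66/(0.138−0.0478) = 7.3171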